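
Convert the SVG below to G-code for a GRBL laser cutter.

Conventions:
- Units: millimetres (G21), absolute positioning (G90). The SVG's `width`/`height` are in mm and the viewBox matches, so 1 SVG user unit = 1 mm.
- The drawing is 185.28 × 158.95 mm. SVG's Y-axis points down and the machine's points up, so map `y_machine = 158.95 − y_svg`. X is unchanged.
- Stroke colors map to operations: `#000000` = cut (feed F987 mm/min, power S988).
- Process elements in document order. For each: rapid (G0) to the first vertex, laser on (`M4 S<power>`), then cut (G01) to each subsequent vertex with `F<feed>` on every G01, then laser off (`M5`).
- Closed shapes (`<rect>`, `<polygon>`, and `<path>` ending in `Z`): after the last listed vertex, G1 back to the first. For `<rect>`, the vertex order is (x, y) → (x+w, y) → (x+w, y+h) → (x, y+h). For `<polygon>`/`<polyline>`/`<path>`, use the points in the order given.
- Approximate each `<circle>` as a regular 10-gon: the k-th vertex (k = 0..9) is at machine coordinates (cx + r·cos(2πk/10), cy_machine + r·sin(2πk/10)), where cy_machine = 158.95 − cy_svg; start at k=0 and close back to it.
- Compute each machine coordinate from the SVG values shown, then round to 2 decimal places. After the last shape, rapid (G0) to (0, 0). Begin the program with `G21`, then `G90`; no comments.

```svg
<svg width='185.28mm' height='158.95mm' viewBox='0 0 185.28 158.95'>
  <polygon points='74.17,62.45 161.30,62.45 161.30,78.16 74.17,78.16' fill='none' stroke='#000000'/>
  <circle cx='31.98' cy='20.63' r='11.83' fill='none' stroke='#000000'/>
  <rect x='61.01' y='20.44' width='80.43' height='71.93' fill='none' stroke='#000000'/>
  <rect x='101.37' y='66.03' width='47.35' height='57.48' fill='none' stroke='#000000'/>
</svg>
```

Since the viewBox matches the mm dimensions, user units are millimetres directly. The only transform is the Y-flip y_m = 158.95 − y_svg.

Shape 1 is a rectangle drawn with `<polygon>`. Its stroke #000000 means cut at S988, F987. After flipping Y the toolpath is (74.17,96.50) → (161.30,96.50) → (161.30,80.79) → (74.17,80.79) → (74.17,96.50), returning to the start.

Shape 2 is a circle drawn with `<circle>`. Its stroke #000000 means cut at S988, F987. After flipping Y the toolpath is (43.81,138.32) → (41.55,145.27) → (35.64,149.57) → (28.32,149.57) → (22.41,145.27) → (20.15,138.32) → (22.41,131.37) → (28.32,127.07) → (35.64,127.07) → (41.55,131.37) → (43.81,138.32), returning to the start.

Shape 3 is a rectangle drawn with `<rect>`. Its stroke #000000 means cut at S988, F987. After flipping Y the toolpath is (61.01,138.51) → (141.44,138.51) → (141.44,66.58) → (61.01,66.58) → (61.01,138.51), returning to the start.

Shape 4 is a rectangle drawn with `<rect>`. Its stroke #000000 means cut at S988, F987. After flipping Y the toolpath is (101.37,92.92) → (148.72,92.92) → (148.72,35.44) → (101.37,35.44) → (101.37,92.92), returning to the start.

G21
G90
G0 X74.17 Y96.50
M4 S988
G01 X161.30 Y96.50 F987
G01 X161.30 Y80.79 F987
G01 X74.17 Y80.79 F987
G01 X74.17 Y96.50 F987
M5
G0 X43.81 Y138.32
M4 S988
G01 X41.55 Y145.27 F987
G01 X35.64 Y149.57 F987
G01 X28.32 Y149.57 F987
G01 X22.41 Y145.27 F987
G01 X20.15 Y138.32 F987
G01 X22.41 Y131.37 F987
G01 X28.32 Y127.07 F987
G01 X35.64 Y127.07 F987
G01 X41.55 Y131.37 F987
G01 X43.81 Y138.32 F987
M5
G0 X61.01 Y138.51
M4 S988
G01 X141.44 Y138.51 F987
G01 X141.44 Y66.58 F987
G01 X61.01 Y66.58 F987
G01 X61.01 Y138.51 F987
M5
G0 X101.37 Y92.92
M4 S988
G01 X148.72 Y92.92 F987
G01 X148.72 Y35.44 F987
G01 X101.37 Y35.44 F987
G01 X101.37 Y92.92 F987
M5
G0 X0.00 Y0.00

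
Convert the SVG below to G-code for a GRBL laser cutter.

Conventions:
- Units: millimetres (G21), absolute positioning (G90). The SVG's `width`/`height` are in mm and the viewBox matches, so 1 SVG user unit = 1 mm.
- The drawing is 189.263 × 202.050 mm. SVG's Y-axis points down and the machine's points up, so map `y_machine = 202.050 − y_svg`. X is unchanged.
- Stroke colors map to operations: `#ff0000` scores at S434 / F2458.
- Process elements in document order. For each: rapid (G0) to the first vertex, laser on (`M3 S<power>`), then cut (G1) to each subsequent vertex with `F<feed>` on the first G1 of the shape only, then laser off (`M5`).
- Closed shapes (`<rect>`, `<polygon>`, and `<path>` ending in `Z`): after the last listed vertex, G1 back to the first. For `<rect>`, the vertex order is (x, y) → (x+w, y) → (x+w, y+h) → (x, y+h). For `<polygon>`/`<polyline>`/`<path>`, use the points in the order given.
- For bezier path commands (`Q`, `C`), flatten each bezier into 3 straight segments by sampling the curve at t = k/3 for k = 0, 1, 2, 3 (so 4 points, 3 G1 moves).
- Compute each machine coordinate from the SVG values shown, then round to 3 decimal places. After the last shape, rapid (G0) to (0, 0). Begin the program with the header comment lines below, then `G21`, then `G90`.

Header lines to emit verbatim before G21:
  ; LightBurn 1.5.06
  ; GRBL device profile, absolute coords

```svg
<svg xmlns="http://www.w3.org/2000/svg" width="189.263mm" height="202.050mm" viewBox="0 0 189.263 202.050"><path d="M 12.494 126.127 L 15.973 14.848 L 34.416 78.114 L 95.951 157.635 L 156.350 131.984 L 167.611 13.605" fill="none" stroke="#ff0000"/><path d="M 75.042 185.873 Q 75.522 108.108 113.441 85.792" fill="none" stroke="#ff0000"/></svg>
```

1 u = 1 mm; y_m = 202.050 − y.

[1] `<path>` open polyline, #ff0000→score S434 F2458: (12.494,75.923) → (15.973,187.202) → (34.416,123.936) → (95.951,44.415) → (156.350,70.066) → (167.611,188.445)

[2] `<path>` quadratic bezier, #ff0000→score S434 F2458: (75.042,16.177) → (79.522,61.859) → (92.322,95.220) → (113.441,116.258)

; LightBurn 1.5.06
; GRBL device profile, absolute coords
G21
G90
G0 X12.494 Y75.923
M3 S434
G1 X15.973 Y187.202 F2458
G1 X34.416 Y123.936
G1 X95.951 Y44.415
G1 X156.350 Y70.066
G1 X167.611 Y188.445
M5
G0 X75.042 Y16.177
M3 S434
G1 X79.522 Y61.859 F2458
G1 X92.322 Y95.220
G1 X113.441 Y116.258
M5
G0 X0.000 Y0.000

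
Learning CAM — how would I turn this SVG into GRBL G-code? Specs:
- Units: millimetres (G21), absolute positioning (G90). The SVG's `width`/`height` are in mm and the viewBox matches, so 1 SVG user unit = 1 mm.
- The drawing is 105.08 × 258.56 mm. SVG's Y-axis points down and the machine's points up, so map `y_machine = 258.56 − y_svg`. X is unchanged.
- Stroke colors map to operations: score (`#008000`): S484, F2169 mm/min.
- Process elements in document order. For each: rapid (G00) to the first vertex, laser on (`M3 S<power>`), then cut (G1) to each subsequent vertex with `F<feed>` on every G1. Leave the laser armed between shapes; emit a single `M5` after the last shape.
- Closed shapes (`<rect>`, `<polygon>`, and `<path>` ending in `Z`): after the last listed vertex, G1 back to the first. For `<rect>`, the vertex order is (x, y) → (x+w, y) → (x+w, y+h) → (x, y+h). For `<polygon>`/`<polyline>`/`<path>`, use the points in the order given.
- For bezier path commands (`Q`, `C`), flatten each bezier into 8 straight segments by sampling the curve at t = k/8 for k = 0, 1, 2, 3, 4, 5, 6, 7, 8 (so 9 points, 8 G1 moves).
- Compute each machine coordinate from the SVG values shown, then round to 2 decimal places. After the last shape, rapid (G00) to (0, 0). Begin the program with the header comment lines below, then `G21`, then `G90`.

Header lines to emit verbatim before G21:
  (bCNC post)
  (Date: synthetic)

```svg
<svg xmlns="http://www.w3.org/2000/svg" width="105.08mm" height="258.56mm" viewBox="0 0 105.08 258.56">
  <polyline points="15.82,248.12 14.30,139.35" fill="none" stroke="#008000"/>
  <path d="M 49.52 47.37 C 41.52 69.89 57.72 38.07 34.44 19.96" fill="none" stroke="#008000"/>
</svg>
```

viewBox `0 0 105.08 258.56` with mm width/height → 1 unit = 1 mm. Flip: y_m = 258.56 − y_svg.

**Shape 1** — `<polyline>` line segment, stroke `#008000` → score (S484, F2169). Machine vertices: (15.82,10.44) → (14.30,119.21). Open path.

**Shape 2** — `<path>` cubic bezier, stroke `#008000` → score (S484, F2169). Control points (SVG): P0=(49.52,47.37), P1=(41.52,69.89), P2=(57.72,38.07), P3=(34.44,19.96); sampled at t=k/8. Machine vertices: (49.52,211.19) → (47.53,205.16) → (47.06,203.43) → (47.37,205.19) → (47.71,209.66) → (47.33,216.03) → (45.49,223.51) → (41.44,231.30) → (34.44,238.60). Open path.

(bCNC post)
(Date: synthetic)
G21
G90
G00 X15.82 Y10.44
M3 S484
G1 X14.30 Y119.21 F2169
G00 X49.52 Y211.19
M3 S484
G1 X47.53 Y205.16 F2169
G1 X47.06 Y203.43 F2169
G1 X47.37 Y205.19 F2169
G1 X47.71 Y209.66 F2169
G1 X47.33 Y216.03 F2169
G1 X45.49 Y223.51 F2169
G1 X41.44 Y231.30 F2169
G1 X34.44 Y238.60 F2169
M5
G00 X0.00 Y0.00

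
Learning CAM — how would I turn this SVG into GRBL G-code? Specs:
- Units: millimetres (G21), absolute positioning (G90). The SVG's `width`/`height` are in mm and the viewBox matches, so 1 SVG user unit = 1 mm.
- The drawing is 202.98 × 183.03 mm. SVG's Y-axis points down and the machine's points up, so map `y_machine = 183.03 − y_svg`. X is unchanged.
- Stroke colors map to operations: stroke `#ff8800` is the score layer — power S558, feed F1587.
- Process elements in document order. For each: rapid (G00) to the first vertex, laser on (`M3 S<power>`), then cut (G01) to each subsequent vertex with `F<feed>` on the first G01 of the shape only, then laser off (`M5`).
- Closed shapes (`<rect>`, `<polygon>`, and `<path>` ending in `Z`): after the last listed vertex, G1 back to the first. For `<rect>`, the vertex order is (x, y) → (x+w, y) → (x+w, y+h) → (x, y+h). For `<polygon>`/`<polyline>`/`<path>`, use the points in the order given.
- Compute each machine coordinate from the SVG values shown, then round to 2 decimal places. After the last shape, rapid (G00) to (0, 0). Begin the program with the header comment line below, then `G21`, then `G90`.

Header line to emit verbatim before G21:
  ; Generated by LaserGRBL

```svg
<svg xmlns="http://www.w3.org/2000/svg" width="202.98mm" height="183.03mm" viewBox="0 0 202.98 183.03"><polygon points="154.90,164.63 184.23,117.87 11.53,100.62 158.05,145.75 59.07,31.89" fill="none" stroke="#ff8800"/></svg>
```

; Generated by LaserGRBL
G21
G90
G00 X154.90 Y18.40
M3 S558
G01 X184.23 Y65.16 F1587
G01 X11.53 Y82.41
G01 X158.05 Y37.28
G01 X59.07 Y151.14
G01 X154.90 Y18.40
M5
G00 X0.00 Y0.00

1 u = 1 mm; y_m = 183.03 − y.

[1] `<polygon>` closed polygon, #ff8800→score S558 F1587: (154.90,18.40) → (184.23,65.16) → (11.53,82.41) → (158.05,37.28) → (59.07,151.14) → (154.90,18.40) (closed)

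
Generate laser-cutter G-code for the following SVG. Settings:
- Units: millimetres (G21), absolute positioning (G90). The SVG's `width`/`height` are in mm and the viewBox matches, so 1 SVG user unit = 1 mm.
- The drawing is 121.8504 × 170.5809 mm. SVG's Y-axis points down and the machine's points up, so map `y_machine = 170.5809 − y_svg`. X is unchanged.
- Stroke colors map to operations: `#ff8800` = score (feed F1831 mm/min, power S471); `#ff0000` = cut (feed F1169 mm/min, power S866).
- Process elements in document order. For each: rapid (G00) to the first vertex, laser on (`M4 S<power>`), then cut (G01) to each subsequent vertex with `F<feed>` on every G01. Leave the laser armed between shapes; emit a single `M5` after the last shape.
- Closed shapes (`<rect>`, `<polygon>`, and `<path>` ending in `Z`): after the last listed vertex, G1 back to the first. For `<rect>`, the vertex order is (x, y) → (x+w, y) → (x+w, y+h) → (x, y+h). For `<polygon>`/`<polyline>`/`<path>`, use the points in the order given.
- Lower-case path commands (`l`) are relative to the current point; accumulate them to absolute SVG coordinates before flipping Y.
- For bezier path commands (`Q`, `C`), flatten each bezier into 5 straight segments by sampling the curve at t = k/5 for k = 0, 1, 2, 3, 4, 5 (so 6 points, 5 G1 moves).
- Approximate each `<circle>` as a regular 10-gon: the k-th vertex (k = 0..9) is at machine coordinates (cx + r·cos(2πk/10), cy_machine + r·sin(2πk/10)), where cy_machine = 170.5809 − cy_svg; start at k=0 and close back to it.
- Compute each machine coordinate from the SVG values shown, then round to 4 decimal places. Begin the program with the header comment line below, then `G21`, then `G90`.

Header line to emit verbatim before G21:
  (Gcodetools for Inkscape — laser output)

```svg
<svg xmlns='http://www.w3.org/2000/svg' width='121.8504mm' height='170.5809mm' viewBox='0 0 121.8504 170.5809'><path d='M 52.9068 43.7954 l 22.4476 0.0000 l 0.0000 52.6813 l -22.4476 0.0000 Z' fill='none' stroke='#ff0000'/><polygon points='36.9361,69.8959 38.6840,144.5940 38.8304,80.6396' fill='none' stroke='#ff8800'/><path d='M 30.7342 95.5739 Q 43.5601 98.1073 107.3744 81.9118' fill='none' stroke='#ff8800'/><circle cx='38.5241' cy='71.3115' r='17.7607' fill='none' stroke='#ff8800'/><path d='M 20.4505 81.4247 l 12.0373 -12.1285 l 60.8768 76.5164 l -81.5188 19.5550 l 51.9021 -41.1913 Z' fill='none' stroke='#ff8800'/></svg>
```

(Gcodetools for Inkscape — laser output)
G21
G90
G00 X52.9068 Y126.7855
M4 S866
G01 X75.3544 Y126.7855 F1169
G01 X75.3544 Y74.1042 F1169
G01 X52.9068 Y74.1042 F1169
G01 X52.9068 Y126.7855 F1169
G00 X36.9361 Y100.6850
M4 S471
G01 X38.6840 Y25.9869 F1831
G01 X38.8304 Y89.9413 F1831
G01 X36.9361 Y100.6850 F1831
G00 X30.7342 Y75.0070
M4 S471
G01 X37.9041 Y74.7428 F1831
G01 X49.1531 Y75.9769 F1831
G01 X64.4811 Y78.7093 F1831
G01 X83.8882 Y82.9401 F1831
G01 X107.3744 Y88.6691 F1831
G00 X56.2848 Y99.2694
M4 S471
G01 X52.8928 Y109.7089 F1831
G01 X44.0125 Y116.1608 F1831
G01 X33.0357 Y116.1608 F1831
G01 X24.1554 Y109.7089 F1831
G01 X20.7634 Y99.2694 F1831
G01 X24.1554 Y88.8299 F1831
G01 X33.0357 Y82.3780 F1831
G01 X44.0125 Y82.3780 F1831
G01 X52.8928 Y88.8299 F1831
G01 X56.2848 Y99.2694 F1831
G00 X20.4505 Y89.1562
M4 S471
G01 X32.4878 Y101.2847 F1831
G01 X93.3646 Y24.7683 F1831
G01 X11.8458 Y5.2133 F1831
G01 X63.7479 Y46.4046 F1831
G01 X20.4505 Y89.1562 F1831
M5

Since the viewBox matches the mm dimensions, user units are millimetres directly. The only transform is the Y-flip y_m = 170.5809 − y_svg.

Shape 1 is a rectangle drawn with `<path>`. Its stroke #ff0000 means cut at S866, F1169. After flipping Y the toolpath is (52.9068,126.7855) → (75.3544,126.7855) → (75.3544,74.1042) → (52.9068,74.1042) → (52.9068,126.7855), returning to the start.

Shape 2 is a closed polygon drawn with `<polygon>`. Its stroke #ff8800 means score at S471, F1831. After flipping Y the toolpath is (36.9361,100.6850) → (38.6840,25.9869) → (38.8304,89.9413) → (36.9361,100.6850), returning to the start.

Shape 3 is a quadratic bezier drawn with `<path>`. Its stroke #ff8800 means score at S471, F1831. After flipping Y the toolpath is (30.7342,75.0070) → (37.9041,74.7428) → (49.1531,75.9769) → (64.4811,78.7093) → (83.8882,82.9401) → (107.3744,88.6691).

Shape 4 is a circle drawn with `<circle>`. Its stroke #ff8800 means score at S471, F1831. After flipping Y the toolpath is (56.2848,99.2694) → (52.8928,109.7089) → (44.0125,116.1608) → (33.0357,116.1608) → (24.1554,109.7089) → (20.7634,99.2694) → (24.1554,88.8299) → (33.0357,82.3780) → (44.0125,82.3780) → (52.8928,88.8299) → (56.2848,99.2694), returning to the start.

Shape 5 is a closed polygon drawn with `<path>`. Its stroke #ff8800 means score at S471, F1831. After flipping Y the toolpath is (20.4505,89.1562) → (32.4878,101.2847) → (93.3646,24.7683) → (11.8458,5.2133) → (63.7479,46.4046) → (20.4505,89.1562), returning to the start.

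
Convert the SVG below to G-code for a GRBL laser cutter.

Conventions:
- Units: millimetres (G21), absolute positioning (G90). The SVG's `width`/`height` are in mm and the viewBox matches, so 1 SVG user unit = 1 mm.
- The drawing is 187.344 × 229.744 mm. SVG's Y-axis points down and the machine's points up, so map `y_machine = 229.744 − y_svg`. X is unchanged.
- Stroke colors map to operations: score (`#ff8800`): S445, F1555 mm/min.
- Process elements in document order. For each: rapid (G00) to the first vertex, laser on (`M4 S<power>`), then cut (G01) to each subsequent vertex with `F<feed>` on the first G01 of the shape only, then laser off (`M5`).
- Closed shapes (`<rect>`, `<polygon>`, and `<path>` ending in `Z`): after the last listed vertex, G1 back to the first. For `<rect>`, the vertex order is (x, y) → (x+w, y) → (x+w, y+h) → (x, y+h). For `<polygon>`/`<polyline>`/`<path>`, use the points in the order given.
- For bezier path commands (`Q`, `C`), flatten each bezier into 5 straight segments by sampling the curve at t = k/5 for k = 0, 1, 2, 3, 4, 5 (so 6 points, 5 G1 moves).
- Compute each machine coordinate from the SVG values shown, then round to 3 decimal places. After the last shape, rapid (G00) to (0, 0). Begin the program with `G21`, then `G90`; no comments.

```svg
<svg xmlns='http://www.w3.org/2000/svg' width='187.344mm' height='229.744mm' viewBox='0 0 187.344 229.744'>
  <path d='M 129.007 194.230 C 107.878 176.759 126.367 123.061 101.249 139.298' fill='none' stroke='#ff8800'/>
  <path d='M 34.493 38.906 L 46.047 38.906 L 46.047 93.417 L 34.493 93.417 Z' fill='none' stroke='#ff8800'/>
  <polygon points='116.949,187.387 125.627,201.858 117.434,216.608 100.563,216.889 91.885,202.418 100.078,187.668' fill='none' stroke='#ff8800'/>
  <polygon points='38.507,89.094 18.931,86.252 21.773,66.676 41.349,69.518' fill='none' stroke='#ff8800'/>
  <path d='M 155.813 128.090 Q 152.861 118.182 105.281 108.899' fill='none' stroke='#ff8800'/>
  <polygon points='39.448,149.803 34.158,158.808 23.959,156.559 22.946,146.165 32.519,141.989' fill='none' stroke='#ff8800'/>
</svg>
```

viewBox `0 0 187.344 229.744` with mm width/height → 1 unit = 1 mm. Flip: y_m = 229.744 − y_svg.

**Shape 1** — `<path>` cubic bezier, stroke `#ff8800` → score (S445, F1555). Control points (SVG): P0=(129.007,194.230), P1=(107.878,176.759), P2=(126.367,123.061), P3=(101.249,139.298); sampled at t=k/5. Machine vertices: (129.007,35.514) → (120.418,49.495) → (117.342,67.074) → (115.786,83.156) → (111.753,92.645) → (101.249,90.446). Open path.

**Shape 2** — `<path>` rectangle, stroke `#ff8800` → score (S445, F1555). Machine vertices: (34.493,190.838) → (46.047,190.838) → (46.047,136.327) → (34.493,136.327) → (34.493,190.838). Closed: final G1 returns to the first vertex.

**Shape 3** — `<polygon>` regular polygon, stroke `#ff8800` → score (S445, F1555). Machine vertices: (116.949,42.357) → (125.627,27.886) → (117.434,13.136) → (100.563,12.855) → (91.885,27.326) → (100.078,42.076) → (116.949,42.357). Closed: final G1 returns to the first vertex.

**Shape 4** — `<polygon>` regular polygon, stroke `#ff8800` → score (S445, F1555). Machine vertices: (38.507,140.650) → (18.931,143.492) → (21.773,163.068) → (41.349,160.226) → (38.507,140.650). Closed: final G1 returns to the first vertex.

**Shape 5** — `<path>` quadratic bezier, stroke `#ff8800` → score (S445, F1555). Control points (SVG): P0=(155.813,128.090), P1=(152.861,118.182), P2=(105.281,108.899); sampled at t=k/5. Machine vertices: (155.813,101.654) → (152.847,105.592) → (146.311,109.480) → (136.205,113.319) → (122.528,117.107) → (105.281,120.845). Open path.

**Shape 6** — `<polygon>` regular polygon, stroke `#ff8800` → score (S445, F1555). Machine vertices: (39.448,79.941) → (34.158,70.936) → (23.959,73.185) → (22.946,83.579) → (32.519,87.755) → (39.448,79.941). Closed: final G1 returns to the first vertex.

G21
G90
G00 X129.007 Y35.514
M4 S445
G01 X120.418 Y49.495 F1555
G01 X117.342 Y67.074
G01 X115.786 Y83.156
G01 X111.753 Y92.645
G01 X101.249 Y90.446
M5
G00 X34.493 Y190.838
M4 S445
G01 X46.047 Y190.838 F1555
G01 X46.047 Y136.327
G01 X34.493 Y136.327
G01 X34.493 Y190.838
M5
G00 X116.949 Y42.357
M4 S445
G01 X125.627 Y27.886 F1555
G01 X117.434 Y13.136
G01 X100.563 Y12.855
G01 X91.885 Y27.326
G01 X100.078 Y42.076
G01 X116.949 Y42.357
M5
G00 X38.507 Y140.650
M4 S445
G01 X18.931 Y143.492 F1555
G01 X21.773 Y163.068
G01 X41.349 Y160.226
G01 X38.507 Y140.650
M5
G00 X155.813 Y101.654
M4 S445
G01 X152.847 Y105.592 F1555
G01 X146.311 Y109.480
G01 X136.205 Y113.319
G01 X122.528 Y117.107
G01 X105.281 Y120.845
M5
G00 X39.448 Y79.941
M4 S445
G01 X34.158 Y70.936 F1555
G01 X23.959 Y73.185
G01 X22.946 Y83.579
G01 X32.519 Y87.755
G01 X39.448 Y79.941
M5
G00 X0.000 Y0.000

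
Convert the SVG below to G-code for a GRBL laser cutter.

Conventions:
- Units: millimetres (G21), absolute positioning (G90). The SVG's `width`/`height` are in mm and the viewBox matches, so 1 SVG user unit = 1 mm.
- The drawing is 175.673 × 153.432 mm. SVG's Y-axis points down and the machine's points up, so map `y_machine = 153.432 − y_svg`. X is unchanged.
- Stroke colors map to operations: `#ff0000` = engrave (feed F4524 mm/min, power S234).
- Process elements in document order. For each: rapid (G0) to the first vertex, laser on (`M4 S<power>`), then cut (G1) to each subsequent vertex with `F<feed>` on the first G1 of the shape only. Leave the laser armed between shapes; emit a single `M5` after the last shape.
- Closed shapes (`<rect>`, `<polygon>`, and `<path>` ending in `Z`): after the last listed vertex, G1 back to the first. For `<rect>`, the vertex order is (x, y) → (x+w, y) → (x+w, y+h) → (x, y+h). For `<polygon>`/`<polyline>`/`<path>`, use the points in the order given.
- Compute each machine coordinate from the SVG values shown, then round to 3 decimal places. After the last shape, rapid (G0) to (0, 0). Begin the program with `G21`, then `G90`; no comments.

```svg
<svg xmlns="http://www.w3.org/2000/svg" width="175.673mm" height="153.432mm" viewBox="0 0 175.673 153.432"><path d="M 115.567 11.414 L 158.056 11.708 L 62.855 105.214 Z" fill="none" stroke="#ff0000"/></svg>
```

G21
G90
G0 X115.567 Y142.018
M4 S234
G1 X158.056 Y141.724 F4524
G1 X62.855 Y48.218
G1 X115.567 Y142.018
M5
G0 X0.000 Y0.000

1 u = 1 mm; y_m = 153.432 − y.

[1] `<path>` closed polygon, #ff0000→engrave S234 F4524: (115.567,142.018) → (158.056,141.724) → (62.855,48.218) → (115.567,142.018) (closed)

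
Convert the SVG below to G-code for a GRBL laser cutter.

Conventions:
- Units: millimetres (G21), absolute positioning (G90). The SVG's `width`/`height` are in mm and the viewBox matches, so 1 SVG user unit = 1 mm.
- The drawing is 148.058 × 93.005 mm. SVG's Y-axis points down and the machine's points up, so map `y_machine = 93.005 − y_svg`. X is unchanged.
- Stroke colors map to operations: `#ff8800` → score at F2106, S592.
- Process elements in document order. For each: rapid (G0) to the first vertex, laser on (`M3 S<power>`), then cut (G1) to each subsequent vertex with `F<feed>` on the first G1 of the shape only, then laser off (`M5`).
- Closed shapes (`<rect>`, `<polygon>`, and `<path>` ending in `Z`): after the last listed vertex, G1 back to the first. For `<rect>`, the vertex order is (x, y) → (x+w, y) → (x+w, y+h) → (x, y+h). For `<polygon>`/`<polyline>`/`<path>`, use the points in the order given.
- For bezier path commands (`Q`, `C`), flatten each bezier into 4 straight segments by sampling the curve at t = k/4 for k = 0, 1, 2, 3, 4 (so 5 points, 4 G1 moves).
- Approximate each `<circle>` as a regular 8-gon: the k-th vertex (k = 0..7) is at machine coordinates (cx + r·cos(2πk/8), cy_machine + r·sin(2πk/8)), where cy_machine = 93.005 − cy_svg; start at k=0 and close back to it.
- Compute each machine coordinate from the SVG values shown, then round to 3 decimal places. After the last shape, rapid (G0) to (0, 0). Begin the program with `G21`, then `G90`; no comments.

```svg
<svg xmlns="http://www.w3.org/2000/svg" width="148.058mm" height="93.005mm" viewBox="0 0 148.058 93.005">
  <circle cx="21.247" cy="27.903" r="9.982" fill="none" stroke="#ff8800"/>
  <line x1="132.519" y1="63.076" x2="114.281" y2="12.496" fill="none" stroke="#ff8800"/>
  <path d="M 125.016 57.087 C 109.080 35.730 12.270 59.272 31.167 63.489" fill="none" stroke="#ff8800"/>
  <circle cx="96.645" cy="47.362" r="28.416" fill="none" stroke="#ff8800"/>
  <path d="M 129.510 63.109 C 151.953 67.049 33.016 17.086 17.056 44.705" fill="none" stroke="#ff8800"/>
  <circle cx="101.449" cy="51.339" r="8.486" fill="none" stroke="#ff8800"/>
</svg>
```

viewBox `0 0 148.058 93.005` with mm width/height → 1 unit = 1 mm. Flip: y_m = 93.005 − y_svg.

**Shape 1** — `<circle>` circle, stroke `#ff8800` → score (S592, F2106). Machine vertices: (31.229,65.102) → (28.305,72.160) → (21.247,75.084) → (14.189,72.160) → (11.265,65.102) → (14.189,58.044) → (21.247,55.120) → (28.305,58.044) → (31.229,65.102). Closed: final G1 returns to the first vertex.

**Shape 2** — `<line>` line segment, stroke `#ff8800` → score (S592, F2106). Machine vertices: (132.519,29.929) → (114.281,80.509). Open path.

**Shape 3** — `<path>` cubic bezier, stroke `#ff8800` → score (S592, F2106). Control points (SVG): P0=(125.016,57.087), P1=(109.080,35.730), P2=(12.270,59.272), P3=(31.167,63.489); sampled at t=k/4. Machine vertices: (125.016,35.918) → (100.972,44.521) → (65.029,42.307) → (35.618,35.299) → (31.167,29.516). Open path.

**Shape 4** — `<circle>` circle, stroke `#ff8800` → score (S592, F2106). Machine vertices: (125.061,45.643) → (116.738,65.736) → (96.645,74.059) → (76.552,65.736) → (68.229,45.643) → (76.552,25.550) → (96.645,17.227) → (116.738,25.550) → (125.061,45.643). Closed: final G1 returns to the first vertex.

**Shape 5** — `<path>` cubic bezier, stroke `#ff8800` → score (S592, F2106). Control points (SVG): P0=(129.510,63.109), P1=(151.953,67.049), P2=(33.016,17.086), P3=(17.056,44.705); sampled at t=k/4. Machine vertices: (129.510,29.896) → (123.652,34.993) → (87.684,47.978) → (44.516,56.522) → (17.056,48.300). Open path.

**Shape 6** — `<circle>` circle, stroke `#ff8800` → score (S592, F2106). Machine vertices: (109.935,41.666) → (107.450,47.667) → (101.449,50.152) → (95.448,47.667) → (92.963,41.666) → (95.448,35.665) → (101.449,33.180) → (107.450,35.665) → (109.935,41.666). Closed: final G1 returns to the first vertex.

G21
G90
G0 X31.229 Y65.102
M3 S592
G1 X28.305 Y72.160 F2106
G1 X21.247 Y75.084
G1 X14.189 Y72.160
G1 X11.265 Y65.102
G1 X14.189 Y58.044
G1 X21.247 Y55.120
G1 X28.305 Y58.044
G1 X31.229 Y65.102
M5
G0 X132.519 Y29.929
M3 S592
G1 X114.281 Y80.509 F2106
M5
G0 X125.016 Y35.918
M3 S592
G1 X100.972 Y44.521 F2106
G1 X65.029 Y42.307
G1 X35.618 Y35.299
G1 X31.167 Y29.516
M5
G0 X125.061 Y45.643
M3 S592
G1 X116.738 Y65.736 F2106
G1 X96.645 Y74.059
G1 X76.552 Y65.736
G1 X68.229 Y45.643
G1 X76.552 Y25.550
G1 X96.645 Y17.227
G1 X116.738 Y25.550
G1 X125.061 Y45.643
M5
G0 X129.510 Y29.896
M3 S592
G1 X123.652 Y34.993 F2106
G1 X87.684 Y47.978
G1 X44.516 Y56.522
G1 X17.056 Y48.300
M5
G0 X109.935 Y41.666
M3 S592
G1 X107.450 Y47.667 F2106
G1 X101.449 Y50.152
G1 X95.448 Y47.667
G1 X92.963 Y41.666
G1 X95.448 Y35.665
G1 X101.449 Y33.180
G1 X107.450 Y35.665
G1 X109.935 Y41.666
M5
G0 X0.000 Y0.000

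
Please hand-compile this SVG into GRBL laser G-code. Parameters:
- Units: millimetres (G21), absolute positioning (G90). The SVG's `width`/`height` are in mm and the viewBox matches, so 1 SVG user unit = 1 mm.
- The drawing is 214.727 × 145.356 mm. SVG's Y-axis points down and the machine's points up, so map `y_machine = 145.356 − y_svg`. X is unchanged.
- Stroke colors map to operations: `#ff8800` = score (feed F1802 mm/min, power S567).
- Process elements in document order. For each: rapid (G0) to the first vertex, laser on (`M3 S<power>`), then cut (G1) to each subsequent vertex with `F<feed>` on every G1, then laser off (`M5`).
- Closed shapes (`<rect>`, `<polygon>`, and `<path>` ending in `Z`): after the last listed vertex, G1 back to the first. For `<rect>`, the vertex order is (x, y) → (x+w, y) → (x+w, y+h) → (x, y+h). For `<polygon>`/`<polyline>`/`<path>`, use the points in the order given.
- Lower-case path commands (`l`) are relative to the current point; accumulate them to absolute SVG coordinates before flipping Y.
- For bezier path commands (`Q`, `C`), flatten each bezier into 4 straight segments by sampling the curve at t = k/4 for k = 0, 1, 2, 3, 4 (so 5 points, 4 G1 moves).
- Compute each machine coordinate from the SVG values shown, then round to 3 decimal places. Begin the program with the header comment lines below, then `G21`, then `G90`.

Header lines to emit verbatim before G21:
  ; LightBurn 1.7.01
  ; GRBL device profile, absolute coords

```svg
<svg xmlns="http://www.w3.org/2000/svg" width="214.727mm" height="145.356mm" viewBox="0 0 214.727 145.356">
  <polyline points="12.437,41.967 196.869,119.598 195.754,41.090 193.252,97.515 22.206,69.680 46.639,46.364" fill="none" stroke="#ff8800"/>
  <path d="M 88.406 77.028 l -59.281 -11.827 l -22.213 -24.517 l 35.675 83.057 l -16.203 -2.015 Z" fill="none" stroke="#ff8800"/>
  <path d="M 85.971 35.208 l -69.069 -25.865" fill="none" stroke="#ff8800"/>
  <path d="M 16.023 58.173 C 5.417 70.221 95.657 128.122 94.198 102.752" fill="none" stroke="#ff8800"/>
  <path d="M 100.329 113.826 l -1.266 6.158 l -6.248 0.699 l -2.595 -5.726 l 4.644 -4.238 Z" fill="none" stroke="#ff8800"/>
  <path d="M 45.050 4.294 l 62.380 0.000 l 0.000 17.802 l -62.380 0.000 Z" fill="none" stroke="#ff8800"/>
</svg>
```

; LightBurn 1.7.01
; GRBL device profile, absolute coords
G21
G90
G0 X12.437 Y103.389
M3 S567
G1 X196.869 Y25.758 F1802
G1 X195.754 Y104.266 F1802
G1 X193.252 Y47.841 F1802
G1 X22.206 Y75.676 F1802
G1 X46.639 Y98.992 F1802
M5
G0 X88.406 Y68.328
M3 S567
G1 X29.125 Y80.155 F1802
G1 X6.912 Y104.672 F1802
G1 X42.587 Y21.615 F1802
G1 X26.384 Y23.630 F1802
G1 X88.406 Y68.328 F1802
M5
G0 X85.971 Y110.148
M3 S567
G1 X16.902 Y136.013 F1802
M5
G0 X16.023 Y87.183
M3 S567
G1 X23.969 Y71.567 F1802
G1 X51.680 Y50.862 F1802
G1 X81.107 Y37.172 F1802
G1 X94.198 Y42.604 F1802
M5
G0 X100.329 Y31.530
M3 S567
G1 X99.063 Y25.372 F1802
G1 X92.815 Y24.673 F1802
G1 X90.220 Y30.399 F1802
G1 X94.864 Y34.637 F1802
G1 X100.329 Y31.530 F1802
M5
G0 X45.050 Y141.062
M3 S567
G1 X107.430 Y141.062 F1802
G1 X107.430 Y123.260 F1802
G1 X45.050 Y123.260 F1802
G1 X45.050 Y141.062 F1802
M5

1 u = 1 mm; y_m = 145.356 − y.

[1] `<polyline>` open polyline, #ff8800→score S567 F1802: (12.437,103.389) → (196.869,25.758) → (195.754,104.266) → (193.252,47.841) → (22.206,75.676) → (46.639,98.992)

[2] `<path>` closed polygon, #ff8800→score S567 F1802: (88.406,68.328) → (29.125,80.155) → (6.912,104.672) → (42.587,21.615) → (26.384,23.630) → (88.406,68.328) (closed)

[3] `<path>` line segment, #ff8800→score S567 F1802: (85.971,110.148) → (16.902,136.013)

[4] `<path>` cubic bezier, #ff8800→score S567 F1802: (16.023,87.183) → (23.969,71.567) → (51.680,50.862) → (81.107,37.172) → (94.198,42.604)

[5] `<path>` regular polygon, #ff8800→score S567 F1802: (100.329,31.530) → (99.063,25.372) → (92.815,24.673) → (90.220,30.399) → (94.864,34.637) → (100.329,31.530) (closed)

[6] `<path>` rectangle, #ff8800→score S567 F1802: (45.050,141.062) → (107.430,141.062) → (107.430,123.260) → (45.050,123.260) → (45.050,141.062) (closed)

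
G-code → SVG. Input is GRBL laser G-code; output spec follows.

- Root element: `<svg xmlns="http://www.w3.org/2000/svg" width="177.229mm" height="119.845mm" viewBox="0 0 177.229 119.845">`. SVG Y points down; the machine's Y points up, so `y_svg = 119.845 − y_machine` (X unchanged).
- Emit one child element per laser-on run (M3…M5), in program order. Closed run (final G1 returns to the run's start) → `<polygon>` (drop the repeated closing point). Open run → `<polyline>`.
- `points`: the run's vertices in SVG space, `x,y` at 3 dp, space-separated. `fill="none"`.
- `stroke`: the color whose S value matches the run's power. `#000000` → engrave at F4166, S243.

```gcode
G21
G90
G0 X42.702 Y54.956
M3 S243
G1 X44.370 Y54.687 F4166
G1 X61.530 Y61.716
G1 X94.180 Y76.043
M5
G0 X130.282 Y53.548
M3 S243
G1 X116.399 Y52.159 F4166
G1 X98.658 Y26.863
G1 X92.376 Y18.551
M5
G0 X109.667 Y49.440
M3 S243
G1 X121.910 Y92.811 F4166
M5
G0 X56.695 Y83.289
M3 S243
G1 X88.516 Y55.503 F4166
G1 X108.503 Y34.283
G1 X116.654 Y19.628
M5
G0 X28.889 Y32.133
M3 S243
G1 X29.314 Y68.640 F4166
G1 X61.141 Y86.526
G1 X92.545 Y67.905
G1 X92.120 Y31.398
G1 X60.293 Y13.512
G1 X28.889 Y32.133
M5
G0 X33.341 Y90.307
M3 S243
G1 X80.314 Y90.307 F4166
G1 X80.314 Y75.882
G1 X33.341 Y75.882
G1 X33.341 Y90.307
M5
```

<svg xmlns="http://www.w3.org/2000/svg" width="177.229mm" height="119.845mm" viewBox="0 0 177.229 119.845">
  <polyline points="42.702,64.889 44.370,65.158 61.530,58.129 94.180,43.802" fill="none" stroke="#000000"/>
  <polyline points="130.282,66.297 116.399,67.686 98.658,92.982 92.376,101.294" fill="none" stroke="#000000"/>
  <polyline points="109.667,70.405 121.910,27.034" fill="none" stroke="#000000"/>
  <polyline points="56.695,36.556 88.516,64.342 108.503,85.562 116.654,100.217" fill="none" stroke="#000000"/>
  <polygon points="28.889,87.712 29.314,51.205 61.141,33.319 92.545,51.940 92.120,88.447 60.293,106.333" fill="none" stroke="#000000"/>
  <polygon points="33.341,29.538 80.314,29.538 80.314,43.963 33.341,43.963" fill="none" stroke="#000000"/>
</svg>

y_svg = 119.845 − y_m. Every run uses S243, so all elements get stroke `#000000` (engrave).

[1] open run; points: 42.702,64.889 44.370,65.158 61.530,58.129 94.180,43.802

[2] open run; points: 130.282,66.297 116.399,67.686 98.658,92.982 92.376,101.294

[3] open run; points: 109.667,70.405 121.910,27.034

[4] open run; points: 56.695,36.556 88.516,64.342 108.503,85.562 116.654,100.217

[5] closed run; points: 28.889,87.712 29.314,51.205 61.141,33.319 92.545,51.940 92.120,88.447 60.293,106.333

[6] closed run; points: 33.341,29.538 80.314,29.538 80.314,43.963 33.341,43.963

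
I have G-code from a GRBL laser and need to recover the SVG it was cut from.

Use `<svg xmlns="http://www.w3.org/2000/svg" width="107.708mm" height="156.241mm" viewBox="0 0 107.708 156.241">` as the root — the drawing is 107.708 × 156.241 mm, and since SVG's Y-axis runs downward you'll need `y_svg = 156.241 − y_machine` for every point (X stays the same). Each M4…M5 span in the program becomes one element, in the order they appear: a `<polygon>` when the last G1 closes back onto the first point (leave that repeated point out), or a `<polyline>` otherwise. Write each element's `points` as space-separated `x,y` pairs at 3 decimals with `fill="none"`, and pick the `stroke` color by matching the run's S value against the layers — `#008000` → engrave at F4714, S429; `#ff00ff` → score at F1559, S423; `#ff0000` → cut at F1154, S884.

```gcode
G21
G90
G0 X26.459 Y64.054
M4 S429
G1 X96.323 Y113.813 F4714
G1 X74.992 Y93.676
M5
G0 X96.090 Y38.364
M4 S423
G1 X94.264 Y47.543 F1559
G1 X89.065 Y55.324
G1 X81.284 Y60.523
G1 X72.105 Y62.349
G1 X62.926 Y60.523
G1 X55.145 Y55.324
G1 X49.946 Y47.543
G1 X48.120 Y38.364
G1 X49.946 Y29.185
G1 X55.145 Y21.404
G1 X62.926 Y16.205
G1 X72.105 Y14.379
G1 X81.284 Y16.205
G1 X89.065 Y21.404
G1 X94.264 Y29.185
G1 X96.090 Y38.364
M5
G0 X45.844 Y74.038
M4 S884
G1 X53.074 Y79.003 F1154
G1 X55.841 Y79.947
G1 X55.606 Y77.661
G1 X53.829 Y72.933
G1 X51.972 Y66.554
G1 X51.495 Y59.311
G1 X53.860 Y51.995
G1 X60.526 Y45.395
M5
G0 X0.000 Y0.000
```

<svg xmlns="http://www.w3.org/2000/svg" width="107.708mm" height="156.241mm" viewBox="0 0 107.708 156.241">
  <polyline points="26.459,92.187 96.323,42.428 74.992,62.565" fill="none" stroke="#008000"/>
  <polygon points="96.090,117.877 94.264,108.698 89.065,100.917 81.284,95.718 72.105,93.892 62.926,95.718 55.145,100.917 49.946,108.698 48.120,117.877 49.946,127.056 55.145,134.837 62.926,140.036 72.105,141.862 81.284,140.036 89.065,134.837 94.264,127.056" fill="none" stroke="#ff00ff"/>
  <polyline points="45.844,82.203 53.074,77.238 55.841,76.294 55.606,78.580 53.829,83.308 51.972,89.687 51.495,96.930 53.860,104.246 60.526,110.846" fill="none" stroke="#ff0000"/>
</svg>

y_svg = 156.241 − y_m.

[1] S429→`#008000` (engrave); open run; points: 26.459,92.187 96.323,42.428 74.992,62.565

[2] S423→`#ff00ff` (score); closed run; points: 96.090,117.877 94.264,108.698 89.065,100.917 81.284,95.718 72.105,93.892 62.926,95.718 55.145,100.917 49.946,108.698 48.120,117.877 49.946,127.056 55.145,134.837 62.926,140.036 72.105,141.862 81.284,140.036 89.065,134.837 94.264,127.056

[3] S884→`#ff0000` (cut); open run; points: 45.844,82.203 53.074,77.238 55.841,76.294 55.606,78.580 53.829,83.308 51.972,89.687 51.495,96.930 53.860,104.246 60.526,110.846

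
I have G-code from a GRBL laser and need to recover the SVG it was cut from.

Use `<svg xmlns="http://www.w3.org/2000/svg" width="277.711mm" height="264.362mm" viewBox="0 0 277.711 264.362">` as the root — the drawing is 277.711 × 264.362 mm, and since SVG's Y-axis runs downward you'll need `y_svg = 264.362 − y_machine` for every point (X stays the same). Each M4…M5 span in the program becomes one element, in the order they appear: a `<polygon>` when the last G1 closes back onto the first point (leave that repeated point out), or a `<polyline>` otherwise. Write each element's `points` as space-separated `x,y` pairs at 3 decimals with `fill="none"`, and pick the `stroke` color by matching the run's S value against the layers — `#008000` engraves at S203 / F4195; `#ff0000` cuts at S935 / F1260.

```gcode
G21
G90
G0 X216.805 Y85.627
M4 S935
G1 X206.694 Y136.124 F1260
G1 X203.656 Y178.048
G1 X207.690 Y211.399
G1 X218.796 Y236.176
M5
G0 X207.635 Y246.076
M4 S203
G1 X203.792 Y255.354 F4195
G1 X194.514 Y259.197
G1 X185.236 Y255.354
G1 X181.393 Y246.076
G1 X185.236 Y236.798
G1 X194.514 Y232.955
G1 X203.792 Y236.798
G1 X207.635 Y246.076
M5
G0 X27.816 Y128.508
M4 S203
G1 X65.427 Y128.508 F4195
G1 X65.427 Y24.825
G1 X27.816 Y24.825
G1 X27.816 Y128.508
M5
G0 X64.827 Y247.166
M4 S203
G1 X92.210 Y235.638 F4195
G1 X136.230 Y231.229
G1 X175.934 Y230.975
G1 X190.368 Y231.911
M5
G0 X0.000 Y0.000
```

<svg xmlns="http://www.w3.org/2000/svg" width="277.711mm" height="264.362mm" viewBox="0 0 277.711 264.362">
  <polyline points="216.805,178.735 206.694,128.238 203.656,86.314 207.690,52.963 218.796,28.186" fill="none" stroke="#ff0000"/>
  <polygon points="207.635,18.286 203.792,9.008 194.514,5.165 185.236,9.008 181.393,18.286 185.236,27.564 194.514,31.407 203.792,27.564" fill="none" stroke="#008000"/>
  <polygon points="27.816,135.854 65.427,135.854 65.427,239.537 27.816,239.537" fill="none" stroke="#008000"/>
  <polyline points="64.827,17.196 92.210,28.724 136.230,33.133 175.934,33.387 190.368,32.451" fill="none" stroke="#008000"/>
</svg>

Machine Y-up, SVG Y-down with viewBox height 264.362, so y_svg = 264.362 − y_machine; X carries over.

Run 1: S935 ⇒ cut layer `#ff0000`. The run is open, so emit a `<polyline>` with points (Y-flipped): 216.805,178.735 206.694,128.238 203.656,86.314 207.690,52.963 218.796,28.186.

Run 2: power S203 maps to stroke `#008000` (engrave). The run returns to its start, so emit a `<polygon>` with points (Y-flipped): 207.635,18.286 203.792,9.008 194.514,5.165 185.236,9.008 181.393,18.286 185.236,27.564 194.514,31.407 203.792,27.564.

Run 3: the run's S203 means `#008000` (engrave). The run returns to its start, so emit a `<polygon>` with points (Y-flipped): 27.816,135.854 65.427,135.854 65.427,239.537 27.816,239.537.

Run 4: S203 ⇒ engrave layer `#008000`. The run is open, so emit a `<polyline>` with points (Y-flipped): 64.827,17.196 92.210,28.724 136.230,33.133 175.934,33.387 190.368,32.451.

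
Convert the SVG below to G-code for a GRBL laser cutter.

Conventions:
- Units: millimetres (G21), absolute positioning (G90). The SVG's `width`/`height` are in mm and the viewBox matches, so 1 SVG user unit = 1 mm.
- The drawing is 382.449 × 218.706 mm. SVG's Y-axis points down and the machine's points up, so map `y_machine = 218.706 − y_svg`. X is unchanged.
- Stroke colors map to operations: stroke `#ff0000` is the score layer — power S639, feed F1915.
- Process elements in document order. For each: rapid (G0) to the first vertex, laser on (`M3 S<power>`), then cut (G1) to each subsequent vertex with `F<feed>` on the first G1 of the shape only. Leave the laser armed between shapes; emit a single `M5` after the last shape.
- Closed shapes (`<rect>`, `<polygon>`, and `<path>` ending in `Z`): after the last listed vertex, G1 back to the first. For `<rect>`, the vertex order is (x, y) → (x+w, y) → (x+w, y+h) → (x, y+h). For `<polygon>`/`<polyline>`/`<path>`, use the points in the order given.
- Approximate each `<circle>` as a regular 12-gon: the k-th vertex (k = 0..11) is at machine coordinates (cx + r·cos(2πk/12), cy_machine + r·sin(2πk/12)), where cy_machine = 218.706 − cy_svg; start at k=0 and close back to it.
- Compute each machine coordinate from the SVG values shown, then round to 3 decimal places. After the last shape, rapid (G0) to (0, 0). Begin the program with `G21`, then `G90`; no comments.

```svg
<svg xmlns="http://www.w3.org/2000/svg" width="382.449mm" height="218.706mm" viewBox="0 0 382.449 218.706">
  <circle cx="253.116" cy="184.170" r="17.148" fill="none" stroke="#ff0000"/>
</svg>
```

viewBox `0 0 382.449 218.706` with mm width/height → 1 unit = 1 mm. Flip: y_m = 218.706 − y_svg.

**Shape 1** — `<circle>` circle, stroke `#ff0000` → score (S639, F1915). Machine vertices: (270.264,34.536) → (267.967,43.110) → (261.690,49.387) → (253.116,51.684) → (244.542,49.387) → (238.265,43.110) → (235.968,34.536) → (238.265,25.962) → (244.542,19.685) → (253.116,17.388) → (261.690,19.685) → (267.967,25.962) → (270.264,34.536). Closed: final G1 returns to the first vertex.

G21
G90
G0 X270.264 Y34.536
M3 S639
G1 X267.967 Y43.110 F1915
G1 X261.690 Y49.387
G1 X253.116 Y51.684
G1 X244.542 Y49.387
G1 X238.265 Y43.110
G1 X235.968 Y34.536
G1 X238.265 Y25.962
G1 X244.542 Y19.685
G1 X253.116 Y17.388
G1 X261.690 Y19.685
G1 X267.967 Y25.962
G1 X270.264 Y34.536
M5
G0 X0.000 Y0.000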